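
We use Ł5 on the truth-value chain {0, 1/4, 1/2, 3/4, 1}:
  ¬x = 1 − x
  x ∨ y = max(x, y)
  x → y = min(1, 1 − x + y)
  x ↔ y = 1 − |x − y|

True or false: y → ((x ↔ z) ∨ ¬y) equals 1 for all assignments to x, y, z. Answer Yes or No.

Counterexample: take x = 0, y = 3/4, z = 1/2.
x ↔ z = 0 ↔ 1/2 = 1/2
¬y = ¬3/4 = 1/4
(x ↔ z) ∨ ¬y = 1/2 ∨ 1/4 = 1/2
y → ((x ↔ z) ∨ ¬y) = 3/4 → 1/2 = 3/4
This gives 3/4 ≠ 1.

No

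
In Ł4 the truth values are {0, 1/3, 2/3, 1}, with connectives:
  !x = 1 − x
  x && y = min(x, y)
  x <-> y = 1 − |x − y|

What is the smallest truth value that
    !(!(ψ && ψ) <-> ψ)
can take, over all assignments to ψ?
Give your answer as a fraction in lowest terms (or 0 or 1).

1/3

Take ψ = 1/3:
ψ && ψ = 1/3 && 1/3 = 1/3
!(ψ && ψ) = !1/3 = 2/3
!(ψ && ψ) <-> ψ = 2/3 <-> 1/3 = 2/3
!(!(ψ && ψ) <-> ψ) = !2/3 = 1/3
No assignment yields a value below 1/3, so this is the minimum.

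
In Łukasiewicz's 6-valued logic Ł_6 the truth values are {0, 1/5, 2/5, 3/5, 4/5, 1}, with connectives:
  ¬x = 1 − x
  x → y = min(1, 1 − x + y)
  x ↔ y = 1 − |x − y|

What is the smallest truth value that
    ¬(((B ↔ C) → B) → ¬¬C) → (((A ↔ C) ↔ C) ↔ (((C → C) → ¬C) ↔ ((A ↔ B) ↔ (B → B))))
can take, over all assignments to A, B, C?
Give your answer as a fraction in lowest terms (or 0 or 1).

Take A = 0, B = 2/5, C = 0:
B ↔ C = 2/5 ↔ 0 = 3/5
(B ↔ C) → B = 3/5 → 2/5 = 4/5
¬C = ¬0 = 1
¬¬C = ¬1 = 0
((B ↔ C) → B) → ¬¬C = 4/5 → 0 = 1/5
¬(((B ↔ C) → B) → ¬¬C) = ¬1/5 = 4/5
A ↔ C = 0 ↔ 0 = 1
(A ↔ C) ↔ C = 1 ↔ 0 = 0
C → C = 0 → 0 = 1
¬C = ¬0 = 1
(C → C) → ¬C = 1 → 1 = 1
A ↔ B = 0 ↔ 2/5 = 3/5
B → B = 2/5 → 2/5 = 1
(A ↔ B) ↔ (B → B) = 3/5 ↔ 1 = 3/5
((C → C) → ¬C) ↔ ((A ↔ B) ↔ (B → B)) = 1 ↔ 3/5 = 3/5
((A ↔ C) ↔ C) ↔ (((C → C) → ¬C) ↔ ((A ↔ B) ↔ (B → B))) = 0 ↔ 3/5 = 2/5
¬(((B ↔ C) → B) → ¬¬C) → (((A ↔ C) ↔ C) ↔ (((C → C) → ¬C) ↔ ((A ↔ B) ↔ (B → B)))) = 4/5 → 2/5 = 3/5
No assignment yields a value below 3/5, so this is the minimum.

3/5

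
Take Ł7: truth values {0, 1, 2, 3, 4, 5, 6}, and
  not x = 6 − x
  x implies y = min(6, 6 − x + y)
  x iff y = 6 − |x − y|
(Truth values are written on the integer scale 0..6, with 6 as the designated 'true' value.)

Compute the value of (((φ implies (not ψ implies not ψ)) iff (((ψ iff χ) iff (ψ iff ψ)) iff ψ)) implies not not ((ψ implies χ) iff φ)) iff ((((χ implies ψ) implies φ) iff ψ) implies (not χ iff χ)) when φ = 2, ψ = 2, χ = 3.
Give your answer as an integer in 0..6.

5

not ψ = not 2 = 4
not ψ = not 2 = 4
not ψ implies not ψ = 4 implies 4 = 6
φ implies (not ψ implies not ψ) = 2 implies 6 = 6
ψ iff χ = 2 iff 3 = 5
ψ iff ψ = 2 iff 2 = 6
(ψ iff χ) iff (ψ iff ψ) = 5 iff 6 = 5
((ψ iff χ) iff (ψ iff ψ)) iff ψ = 5 iff 2 = 3
(φ implies (not ψ implies not ψ)) iff (((ψ iff χ) iff (ψ iff ψ)) iff ψ) = 6 iff 3 = 3
ψ implies χ = 2 implies 3 = 6
(ψ implies χ) iff φ = 6 iff 2 = 2
not ((ψ implies χ) iff φ) = not 2 = 4
not not ((ψ implies χ) iff φ) = not 4 = 2
((φ implies (not ψ implies not ψ)) iff (((ψ iff χ) iff (ψ iff ψ)) iff ψ)) implies not not ((ψ implies χ) iff φ) = 3 implies 2 = 5
χ implies ψ = 3 implies 2 = 5
(χ implies ψ) implies φ = 5 implies 2 = 3
((χ implies ψ) implies φ) iff ψ = 3 iff 2 = 5
not χ = not 3 = 3
not χ iff χ = 3 iff 3 = 6
(((χ implies ψ) implies φ) iff ψ) implies (not χ iff χ) = 5 implies 6 = 6
(((φ implies (not ψ implies not ψ)) iff (((ψ iff χ) iff (ψ iff ψ)) iff ψ)) implies not not ((ψ implies χ) iff φ)) iff ((((χ implies ψ) implies φ) iff ψ) implies (not χ iff χ)) = 5 iff 6 = 5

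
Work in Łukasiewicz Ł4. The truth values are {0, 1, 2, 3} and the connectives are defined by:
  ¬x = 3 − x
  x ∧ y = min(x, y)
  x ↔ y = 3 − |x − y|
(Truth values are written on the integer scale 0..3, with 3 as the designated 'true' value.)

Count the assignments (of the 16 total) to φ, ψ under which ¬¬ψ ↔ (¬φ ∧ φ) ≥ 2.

φ = 0, ψ = 0 ↦ 3  ≥
φ = 0, ψ = 1 ↦ 2  ≥
φ = 0, ψ = 2 ↦ 1  <
φ = 0, ψ = 3 ↦ 0  <
φ = 1, ψ = 0 ↦ 2  ≥
φ = 1, ψ = 1 ↦ 3  ≥
φ = 1, ψ = 2 ↦ 2  ≥
φ = 1, ψ = 3 ↦ 1  <
φ = 2, ψ = 0 ↦ 2  ≥
φ = 2, ψ = 1 ↦ 3  ≥
φ = 2, ψ = 2 ↦ 2  ≥
φ = 2, ψ = 3 ↦ 1  <
φ = 3, ψ = 0 ↦ 3  ≥
φ = 3, ψ = 1 ↦ 2  ≥
φ = 3, ψ = 2 ↦ 1  <
φ = 3, ψ = 3 ↦ 0  <
So 10 of the 16 assignments meet the threshold.

10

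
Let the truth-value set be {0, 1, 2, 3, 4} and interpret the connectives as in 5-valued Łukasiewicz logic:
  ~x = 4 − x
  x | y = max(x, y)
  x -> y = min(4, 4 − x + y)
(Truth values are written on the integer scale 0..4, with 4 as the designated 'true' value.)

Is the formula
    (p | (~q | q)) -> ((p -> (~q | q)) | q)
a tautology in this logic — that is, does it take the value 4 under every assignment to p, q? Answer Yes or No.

Counterexample: take p = 4, q = 1.
~q = ~1 = 3
~q | q = 3 | 1 = 3
p | (~q | q) = 4 | 3 = 4
~q = ~1 = 3
~q | q = 3 | 1 = 3
p -> (~q | q) = 4 -> 3 = 3
(p -> (~q | q)) | q = 3 | 1 = 3
(p | (~q | q)) -> ((p -> (~q | q)) | q) = 4 -> 3 = 3
This gives 3 ≠ 4.

No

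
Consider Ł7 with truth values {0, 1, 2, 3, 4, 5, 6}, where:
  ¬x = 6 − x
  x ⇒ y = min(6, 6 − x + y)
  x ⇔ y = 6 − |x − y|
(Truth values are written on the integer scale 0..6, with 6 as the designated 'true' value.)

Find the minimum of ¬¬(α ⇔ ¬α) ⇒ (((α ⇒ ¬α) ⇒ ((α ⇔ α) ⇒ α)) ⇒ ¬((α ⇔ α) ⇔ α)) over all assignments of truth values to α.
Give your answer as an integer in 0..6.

Take α = 4:
¬α = ¬4 = 2
α ⇔ ¬α = 4 ⇔ 2 = 4
¬(α ⇔ ¬α) = ¬4 = 2
¬¬(α ⇔ ¬α) = ¬2 = 4
¬α = ¬4 = 2
α ⇒ ¬α = 4 ⇒ 2 = 4
α ⇔ α = 4 ⇔ 4 = 6
(α ⇔ α) ⇒ α = 6 ⇒ 4 = 4
(α ⇒ ¬α) ⇒ ((α ⇔ α) ⇒ α) = 4 ⇒ 4 = 6
α ⇔ α = 4 ⇔ 4 = 6
(α ⇔ α) ⇔ α = 6 ⇔ 4 = 4
¬((α ⇔ α) ⇔ α) = ¬4 = 2
((α ⇒ ¬α) ⇒ ((α ⇔ α) ⇒ α)) ⇒ ¬((α ⇔ α) ⇔ α) = 6 ⇒ 2 = 2
¬¬(α ⇔ ¬α) ⇒ (((α ⇒ ¬α) ⇒ ((α ⇔ α) ⇒ α)) ⇒ ¬((α ⇔ α) ⇔ α)) = 4 ⇒ 2 = 4
No assignment yields a value below 4, so this is the minimum.

4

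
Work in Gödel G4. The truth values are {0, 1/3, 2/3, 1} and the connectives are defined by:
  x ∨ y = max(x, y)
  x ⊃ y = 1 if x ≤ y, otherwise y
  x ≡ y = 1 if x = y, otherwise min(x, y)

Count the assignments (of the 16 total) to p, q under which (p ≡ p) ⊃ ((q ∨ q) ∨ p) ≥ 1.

7

p = 0, q = 0 ↦ 0  <
p = 0, q = 1/3 ↦ 1/3  <
p = 0, q = 2/3 ↦ 2/3  <
p = 0, q = 1 ↦ 1  ≥
p = 1/3, q = 0 ↦ 1/3  <
p = 1/3, q = 1/3 ↦ 1/3  <
p = 1/3, q = 2/3 ↦ 2/3  <
p = 1/3, q = 1 ↦ 1  ≥
p = 2/3, q = 0 ↦ 2/3  <
p = 2/3, q = 1/3 ↦ 2/3  <
p = 2/3, q = 2/3 ↦ 2/3  <
p = 2/3, q = 1 ↦ 1  ≥
p = 1, q = 0 ↦ 1  ≥
p = 1, q = 1/3 ↦ 1  ≥
p = 1, q = 2/3 ↦ 1  ≥
p = 1, q = 1 ↦ 1  ≥
So 7 of the 16 assignments meet the threshold.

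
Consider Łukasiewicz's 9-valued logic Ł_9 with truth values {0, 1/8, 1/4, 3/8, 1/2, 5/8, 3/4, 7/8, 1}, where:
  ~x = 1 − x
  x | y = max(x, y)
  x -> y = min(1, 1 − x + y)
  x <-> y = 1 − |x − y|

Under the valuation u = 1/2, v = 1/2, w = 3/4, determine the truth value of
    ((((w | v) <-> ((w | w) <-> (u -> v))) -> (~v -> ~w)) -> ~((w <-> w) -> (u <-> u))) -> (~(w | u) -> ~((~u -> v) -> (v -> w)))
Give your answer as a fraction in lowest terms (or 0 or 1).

1

w | v = 3/4 | 1/2 = 3/4
w | w = 3/4 | 3/4 = 3/4
u -> v = 1/2 -> 1/2 = 1
(w | w) <-> (u -> v) = 3/4 <-> 1 = 3/4
(w | v) <-> ((w | w) <-> (u -> v)) = 3/4 <-> 3/4 = 1
~v = ~1/2 = 1/2
~w = ~3/4 = 1/4
~v -> ~w = 1/2 -> 1/4 = 3/4
((w | v) <-> ((w | w) <-> (u -> v))) -> (~v -> ~w) = 1 -> 3/4 = 3/4
w <-> w = 3/4 <-> 3/4 = 1
u <-> u = 1/2 <-> 1/2 = 1
(w <-> w) -> (u <-> u) = 1 -> 1 = 1
~((w <-> w) -> (u <-> u)) = ~1 = 0
(((w | v) <-> ((w | w) <-> (u -> v))) -> (~v -> ~w)) -> ~((w <-> w) -> (u <-> u)) = 3/4 -> 0 = 1/4
w | u = 3/4 | 1/2 = 3/4
~(w | u) = ~3/4 = 1/4
~u = ~1/2 = 1/2
~u -> v = 1/2 -> 1/2 = 1
v -> w = 1/2 -> 3/4 = 1
(~u -> v) -> (v -> w) = 1 -> 1 = 1
~((~u -> v) -> (v -> w)) = ~1 = 0
~(w | u) -> ~((~u -> v) -> (v -> w)) = 1/4 -> 0 = 3/4
((((w | v) <-> ((w | w) <-> (u -> v))) -> (~v -> ~w)) -> ~((w <-> w) -> (u <-> u))) -> (~(w | u) -> ~((~u -> v) -> (v -> w))) = 1/4 -> 3/4 = 1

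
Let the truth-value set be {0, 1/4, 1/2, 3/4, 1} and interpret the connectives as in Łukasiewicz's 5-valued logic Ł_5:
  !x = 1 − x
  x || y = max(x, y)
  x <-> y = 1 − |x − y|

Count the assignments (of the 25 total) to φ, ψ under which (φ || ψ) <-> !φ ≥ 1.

5

value 1: 5 assignments (counts)
value 3/4: 4 assignments
value 1/2: 8 assignments
value 1/4: 2 assignments
value 0: 6 assignments
So 5 of the 25 assignments meet the threshold.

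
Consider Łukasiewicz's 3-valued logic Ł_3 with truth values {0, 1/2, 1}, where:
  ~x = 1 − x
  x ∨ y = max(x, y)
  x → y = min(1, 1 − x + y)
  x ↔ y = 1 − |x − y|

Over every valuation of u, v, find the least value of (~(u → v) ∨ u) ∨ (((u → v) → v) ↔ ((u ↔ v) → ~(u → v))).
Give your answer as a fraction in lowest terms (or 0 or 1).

1/2

Take u = 1/2, v = 0:
u → v = 1/2 → 0 = 1/2
~(u → v) = ~1/2 = 1/2
~(u → v) ∨ u = 1/2 ∨ 1/2 = 1/2
u → v = 1/2 → 0 = 1/2
(u → v) → v = 1/2 → 0 = 1/2
u ↔ v = 1/2 ↔ 0 = 1/2
u → v = 1/2 → 0 = 1/2
~(u → v) = ~1/2 = 1/2
(u ↔ v) → ~(u → v) = 1/2 → 1/2 = 1
((u → v) → v) ↔ ((u ↔ v) → ~(u → v)) = 1/2 ↔ 1 = 1/2
(~(u → v) ∨ u) ∨ (((u → v) → v) ↔ ((u ↔ v) → ~(u → v))) = 1/2 ∨ 1/2 = 1/2
No assignment yields a value below 1/2, so this is the minimum.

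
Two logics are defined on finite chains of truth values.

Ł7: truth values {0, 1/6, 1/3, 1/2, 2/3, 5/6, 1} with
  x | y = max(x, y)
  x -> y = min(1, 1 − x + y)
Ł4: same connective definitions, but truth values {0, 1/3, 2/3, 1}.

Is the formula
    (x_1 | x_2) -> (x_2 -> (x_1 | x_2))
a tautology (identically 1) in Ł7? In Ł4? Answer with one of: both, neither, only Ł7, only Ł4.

In Ł7: every assignment gives 1 — tautology.
In Ł4: every assignment gives 1 — tautology.

both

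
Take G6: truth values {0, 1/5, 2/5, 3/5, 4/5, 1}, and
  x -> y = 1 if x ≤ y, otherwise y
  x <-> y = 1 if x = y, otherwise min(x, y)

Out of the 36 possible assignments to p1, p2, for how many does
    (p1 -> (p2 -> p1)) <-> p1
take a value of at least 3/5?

18

value 1: 6 assignments (counts)
value 4/5: 6 assignments (counts)
value 3/5: 6 assignments (counts)
value 2/5: 6 assignments
value 1/5: 6 assignments
value 0: 6 assignments
So 18 of the 36 assignments meet the threshold.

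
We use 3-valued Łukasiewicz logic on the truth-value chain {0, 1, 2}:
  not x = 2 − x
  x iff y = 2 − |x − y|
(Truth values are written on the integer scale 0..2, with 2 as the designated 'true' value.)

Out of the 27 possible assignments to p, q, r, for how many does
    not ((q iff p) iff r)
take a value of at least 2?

value 2: 5 assignments (counts)
value 1: 13 assignments
value 0: 9 assignments
So 5 of the 27 assignments meet the threshold.

5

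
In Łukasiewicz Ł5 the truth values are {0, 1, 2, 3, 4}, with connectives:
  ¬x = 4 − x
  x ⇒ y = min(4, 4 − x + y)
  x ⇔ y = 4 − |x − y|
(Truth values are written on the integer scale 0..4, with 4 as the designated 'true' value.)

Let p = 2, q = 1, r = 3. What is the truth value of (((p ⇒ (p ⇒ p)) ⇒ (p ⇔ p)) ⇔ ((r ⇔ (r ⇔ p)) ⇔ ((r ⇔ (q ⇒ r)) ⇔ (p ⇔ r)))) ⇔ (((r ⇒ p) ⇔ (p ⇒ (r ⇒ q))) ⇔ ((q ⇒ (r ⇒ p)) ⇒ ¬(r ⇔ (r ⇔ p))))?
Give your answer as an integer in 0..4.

1

p ⇒ p = 2 ⇒ 2 = 4
p ⇒ (p ⇒ p) = 2 ⇒ 4 = 4
p ⇔ p = 2 ⇔ 2 = 4
(p ⇒ (p ⇒ p)) ⇒ (p ⇔ p) = 4 ⇒ 4 = 4
r ⇔ p = 3 ⇔ 2 = 3
r ⇔ (r ⇔ p) = 3 ⇔ 3 = 4
q ⇒ r = 1 ⇒ 3 = 4
r ⇔ (q ⇒ r) = 3 ⇔ 4 = 3
p ⇔ r = 2 ⇔ 3 = 3
(r ⇔ (q ⇒ r)) ⇔ (p ⇔ r) = 3 ⇔ 3 = 4
(r ⇔ (r ⇔ p)) ⇔ ((r ⇔ (q ⇒ r)) ⇔ (p ⇔ r)) = 4 ⇔ 4 = 4
((p ⇒ (p ⇒ p)) ⇒ (p ⇔ p)) ⇔ ((r ⇔ (r ⇔ p)) ⇔ ((r ⇔ (q ⇒ r)) ⇔ (p ⇔ r))) = 4 ⇔ 4 = 4
r ⇒ p = 3 ⇒ 2 = 3
r ⇒ q = 3 ⇒ 1 = 2
p ⇒ (r ⇒ q) = 2 ⇒ 2 = 4
(r ⇒ p) ⇔ (p ⇒ (r ⇒ q)) = 3 ⇔ 4 = 3
r ⇒ p = 3 ⇒ 2 = 3
q ⇒ (r ⇒ p) = 1 ⇒ 3 = 4
r ⇔ p = 3 ⇔ 2 = 3
r ⇔ (r ⇔ p) = 3 ⇔ 3 = 4
¬(r ⇔ (r ⇔ p)) = ¬4 = 0
(q ⇒ (r ⇒ p)) ⇒ ¬(r ⇔ (r ⇔ p)) = 4 ⇒ 0 = 0
((r ⇒ p) ⇔ (p ⇒ (r ⇒ q))) ⇔ ((q ⇒ (r ⇒ p)) ⇒ ¬(r ⇔ (r ⇔ p))) = 3 ⇔ 0 = 1
(((p ⇒ (p ⇒ p)) ⇒ (p ⇔ p)) ⇔ ((r ⇔ (r ⇔ p)) ⇔ ((r ⇔ (q ⇒ r)) ⇔ (p ⇔ r)))) ⇔ (((r ⇒ p) ⇔ (p ⇒ (r ⇒ q))) ⇔ ((q ⇒ (r ⇒ p)) ⇒ ¬(r ⇔ (r ⇔ p)))) = 4 ⇔ 1 = 1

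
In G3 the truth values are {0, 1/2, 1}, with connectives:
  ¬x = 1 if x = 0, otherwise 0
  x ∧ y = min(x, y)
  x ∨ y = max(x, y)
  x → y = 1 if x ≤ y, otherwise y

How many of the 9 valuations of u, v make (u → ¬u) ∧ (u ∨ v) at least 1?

u = 0, v = 0 ↦ 0  <
u = 0, v = 1/2 ↦ 1/2  <
u = 0, v = 1 ↦ 1  ≥
u = 1/2, v = 0 ↦ 0  <
u = 1/2, v = 1/2 ↦ 0  <
u = 1/2, v = 1 ↦ 0  <
u = 1, v = 0 ↦ 0  <
u = 1, v = 1/2 ↦ 0  <
u = 1, v = 1 ↦ 0  <
So 1 of the 9 assignments meets the threshold.

1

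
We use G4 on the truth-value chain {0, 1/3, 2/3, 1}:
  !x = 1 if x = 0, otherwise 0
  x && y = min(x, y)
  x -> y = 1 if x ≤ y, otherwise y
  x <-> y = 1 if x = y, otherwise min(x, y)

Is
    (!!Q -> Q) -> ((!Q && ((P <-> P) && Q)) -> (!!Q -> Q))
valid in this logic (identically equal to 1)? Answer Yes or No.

Yes

P = 0, Q = 0 ↦ 1
P = 0, Q = 1/3 ↦ 1
P = 0, Q = 2/3 ↦ 1
P = 0, Q = 1 ↦ 1
P = 1/3, Q = 0 ↦ 1
P = 1/3, Q = 1/3 ↦ 1
P = 1/3, Q = 2/3 ↦ 1
P = 1/3, Q = 1 ↦ 1
P = 2/3, Q = 0 ↦ 1
P = 2/3, Q = 1/3 ↦ 1
P = 2/3, Q = 2/3 ↦ 1
P = 2/3, Q = 1 ↦ 1
P = 1, Q = 0 ↦ 1
P = 1, Q = 1/3 ↦ 1
P = 1, Q = 2/3 ↦ 1
P = 1, Q = 1 ↦ 1
Every assignment gives a value ≥ 1.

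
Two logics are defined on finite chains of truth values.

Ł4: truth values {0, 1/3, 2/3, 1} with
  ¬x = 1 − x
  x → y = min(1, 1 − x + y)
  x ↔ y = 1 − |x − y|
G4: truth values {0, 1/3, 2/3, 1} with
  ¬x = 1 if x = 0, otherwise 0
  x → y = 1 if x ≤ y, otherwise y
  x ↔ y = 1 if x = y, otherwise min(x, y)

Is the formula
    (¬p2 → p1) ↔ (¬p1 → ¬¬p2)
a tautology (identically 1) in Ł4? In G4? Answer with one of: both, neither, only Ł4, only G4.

only Ł4

In Ł4: every assignment gives 1 — tautology.
In G4: at p1 = 1/3, p2 = 0 the value is 1/3 — not a tautology.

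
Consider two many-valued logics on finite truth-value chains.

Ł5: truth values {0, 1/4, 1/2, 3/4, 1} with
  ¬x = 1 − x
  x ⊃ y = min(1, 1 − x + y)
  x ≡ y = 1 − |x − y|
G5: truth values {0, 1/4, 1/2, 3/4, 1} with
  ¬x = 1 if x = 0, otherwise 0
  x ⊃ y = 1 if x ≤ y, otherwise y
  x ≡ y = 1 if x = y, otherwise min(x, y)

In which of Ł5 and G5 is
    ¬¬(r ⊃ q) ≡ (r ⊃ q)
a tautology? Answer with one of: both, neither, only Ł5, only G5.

In Ł5: every assignment gives 1 — tautology.
In G5: at q = 1/4, r = 1/2 the value is 1/4 — not a tautology.

only Ł5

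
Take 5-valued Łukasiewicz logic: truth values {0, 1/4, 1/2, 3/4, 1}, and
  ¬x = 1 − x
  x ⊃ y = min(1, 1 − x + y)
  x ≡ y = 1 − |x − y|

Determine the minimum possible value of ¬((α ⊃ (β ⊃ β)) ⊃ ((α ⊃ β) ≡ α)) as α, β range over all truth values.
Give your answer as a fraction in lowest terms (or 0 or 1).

0

Take α = 1/2, β = 0:
β ⊃ β = 0 ⊃ 0 = 1
α ⊃ (β ⊃ β) = 1/2 ⊃ 1 = 1
α ⊃ β = 1/2 ⊃ 0 = 1/2
(α ⊃ β) ≡ α = 1/2 ≡ 1/2 = 1
(α ⊃ (β ⊃ β)) ⊃ ((α ⊃ β) ≡ α) = 1 ⊃ 1 = 1
¬((α ⊃ (β ⊃ β)) ⊃ ((α ⊃ β) ≡ α)) = ¬1 = 0
No assignment yields a value below 0, so this is the minimum.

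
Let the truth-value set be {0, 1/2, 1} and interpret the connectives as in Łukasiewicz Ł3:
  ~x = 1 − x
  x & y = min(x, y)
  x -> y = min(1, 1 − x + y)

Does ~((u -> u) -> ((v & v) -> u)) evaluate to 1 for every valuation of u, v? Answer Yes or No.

No

Counterexample: take u = 0, v = 0.
u -> u = 0 -> 0 = 1
v & v = 0 & 0 = 0
(v & v) -> u = 0 -> 0 = 1
(u -> u) -> ((v & v) -> u) = 1 -> 1 = 1
~((u -> u) -> ((v & v) -> u)) = ~1 = 0
This gives 0 ≠ 1.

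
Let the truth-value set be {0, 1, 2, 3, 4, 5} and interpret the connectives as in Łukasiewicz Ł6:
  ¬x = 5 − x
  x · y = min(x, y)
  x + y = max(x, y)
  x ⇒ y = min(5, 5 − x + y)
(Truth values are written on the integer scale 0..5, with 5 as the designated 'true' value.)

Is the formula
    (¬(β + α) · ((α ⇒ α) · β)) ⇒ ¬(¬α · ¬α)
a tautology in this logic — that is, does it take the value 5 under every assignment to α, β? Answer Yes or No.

Counterexample: take α = 0, β = 1.
β + α = 1 + 0 = 1
¬(β + α) = ¬1 = 4
α ⇒ α = 0 ⇒ 0 = 5
(α ⇒ α) · β = 5 · 1 = 1
¬(β + α) · ((α ⇒ α) · β) = 4 · 1 = 1
¬α = ¬0 = 5
¬α = ¬0 = 5
¬α · ¬α = 5 · 5 = 5
¬(¬α · ¬α) = ¬5 = 0
(¬(β + α) · ((α ⇒ α) · β)) ⇒ ¬(¬α · ¬α) = 1 ⇒ 0 = 4
This gives 4 ≠ 5.

No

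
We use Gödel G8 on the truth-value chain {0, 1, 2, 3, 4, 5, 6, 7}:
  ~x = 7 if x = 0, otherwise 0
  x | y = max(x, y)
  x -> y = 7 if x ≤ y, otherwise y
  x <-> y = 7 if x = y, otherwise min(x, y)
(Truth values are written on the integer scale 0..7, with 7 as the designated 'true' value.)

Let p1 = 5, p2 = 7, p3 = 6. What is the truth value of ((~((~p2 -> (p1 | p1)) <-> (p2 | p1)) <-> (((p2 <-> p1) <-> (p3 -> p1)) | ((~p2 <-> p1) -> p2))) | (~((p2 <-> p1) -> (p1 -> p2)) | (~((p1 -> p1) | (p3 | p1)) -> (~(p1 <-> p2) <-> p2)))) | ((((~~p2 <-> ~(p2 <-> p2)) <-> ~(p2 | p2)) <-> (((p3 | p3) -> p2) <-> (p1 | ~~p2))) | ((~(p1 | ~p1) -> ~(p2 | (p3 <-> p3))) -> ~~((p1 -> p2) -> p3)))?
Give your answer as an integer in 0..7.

7

~p2 = ~7 = 0
p1 | p1 = 5 | 5 = 5
~p2 -> (p1 | p1) = 0 -> 5 = 7
p2 | p1 = 7 | 5 = 7
(~p2 -> (p1 | p1)) <-> (p2 | p1) = 7 <-> 7 = 7
~((~p2 -> (p1 | p1)) <-> (p2 | p1)) = ~7 = 0
p2 <-> p1 = 7 <-> 5 = 5
p3 -> p1 = 6 -> 5 = 5
(p2 <-> p1) <-> (p3 -> p1) = 5 <-> 5 = 7
~p2 = ~7 = 0
~p2 <-> p1 = 0 <-> 5 = 0
(~p2 <-> p1) -> p2 = 0 -> 7 = 7
((p2 <-> p1) <-> (p3 -> p1)) | ((~p2 <-> p1) -> p2) = 7 | 7 = 7
~((~p2 -> (p1 | p1)) <-> (p2 | p1)) <-> (((p2 <-> p1) <-> (p3 -> p1)) | ((~p2 <-> p1) -> p2)) = 0 <-> 7 = 0
p2 <-> p1 = 7 <-> 5 = 5
p1 -> p2 = 5 -> 7 = 7
(p2 <-> p1) -> (p1 -> p2) = 5 -> 7 = 7
~((p2 <-> p1) -> (p1 -> p2)) = ~7 = 0
p1 -> p1 = 5 -> 5 = 7
p3 | p1 = 6 | 5 = 6
(p1 -> p1) | (p3 | p1) = 7 | 6 = 7
~((p1 -> p1) | (p3 | p1)) = ~7 = 0
p1 <-> p2 = 5 <-> 7 = 5
~(p1 <-> p2) = ~5 = 0
~(p1 <-> p2) <-> p2 = 0 <-> 7 = 0
~((p1 -> p1) | (p3 | p1)) -> (~(p1 <-> p2) <-> p2) = 0 -> 0 = 7
~((p2 <-> p1) -> (p1 -> p2)) | (~((p1 -> p1) | (p3 | p1)) -> (~(p1 <-> p2) <-> p2)) = 0 | 7 = 7
(~((~p2 -> (p1 | p1)) <-> (p2 | p1)) <-> (((p2 <-> p1) <-> (p3 -> p1)) | ((~p2 <-> p1) -> p2))) | (~((p2 <-> p1) -> (p1 -> p2)) | (~((p1 -> p1) | (p3 | p1)) -> (~(p1 <-> p2) <-> p2))) = 0 | 7 = 7
~p2 = ~7 = 0
~~p2 = ~0 = 7
p2 <-> p2 = 7 <-> 7 = 7
~(p2 <-> p2) = ~7 = 0
~~p2 <-> ~(p2 <-> p2) = 7 <-> 0 = 0
p2 | p2 = 7 | 7 = 7
~(p2 | p2) = ~7 = 0
(~~p2 <-> ~(p2 <-> p2)) <-> ~(p2 | p2) = 0 <-> 0 = 7
p3 | p3 = 6 | 6 = 6
(p3 | p3) -> p2 = 6 -> 7 = 7
~p2 = ~7 = 0
~~p2 = ~0 = 7
p1 | ~~p2 = 5 | 7 = 7
((p3 | p3) -> p2) <-> (p1 | ~~p2) = 7 <-> 7 = 7
((~~p2 <-> ~(p2 <-> p2)) <-> ~(p2 | p2)) <-> (((p3 | p3) -> p2) <-> (p1 | ~~p2)) = 7 <-> 7 = 7
~p1 = ~5 = 0
p1 | ~p1 = 5 | 0 = 5
~(p1 | ~p1) = ~5 = 0
p3 <-> p3 = 6 <-> 6 = 7
p2 | (p3 <-> p3) = 7 | 7 = 7
~(p2 | (p3 <-> p3)) = ~7 = 0
~(p1 | ~p1) -> ~(p2 | (p3 <-> p3)) = 0 -> 0 = 7
p1 -> p2 = 5 -> 7 = 7
(p1 -> p2) -> p3 = 7 -> 6 = 6
~((p1 -> p2) -> p3) = ~6 = 0
~~((p1 -> p2) -> p3) = ~0 = 7
(~(p1 | ~p1) -> ~(p2 | (p3 <-> p3))) -> ~~((p1 -> p2) -> p3) = 7 -> 7 = 7
(((~~p2 <-> ~(p2 <-> p2)) <-> ~(p2 | p2)) <-> (((p3 | p3) -> p2) <-> (p1 | ~~p2))) | ((~(p1 | ~p1) -> ~(p2 | (p3 <-> p3))) -> ~~((p1 -> p2) -> p3)) = 7 | 7 = 7
((~((~p2 -> (p1 | p1)) <-> (p2 | p1)) <-> (((p2 <-> p1) <-> (p3 -> p1)) | ((~p2 <-> p1) -> p2))) | (~((p2 <-> p1) -> (p1 -> p2)) | (~((p1 -> p1) | (p3 | p1)) -> (~(p1 <-> p2) <-> p2)))) | ((((~~p2 <-> ~(p2 <-> p2)) <-> ~(p2 | p2)) <-> (((p3 | p3) -> p2) <-> (p1 | ~~p2))) | ((~(p1 | ~p1) -> ~(p2 | (p3 <-> p3))) -> ~~((p1 -> p2) -> p3))) = 7 | 7 = 7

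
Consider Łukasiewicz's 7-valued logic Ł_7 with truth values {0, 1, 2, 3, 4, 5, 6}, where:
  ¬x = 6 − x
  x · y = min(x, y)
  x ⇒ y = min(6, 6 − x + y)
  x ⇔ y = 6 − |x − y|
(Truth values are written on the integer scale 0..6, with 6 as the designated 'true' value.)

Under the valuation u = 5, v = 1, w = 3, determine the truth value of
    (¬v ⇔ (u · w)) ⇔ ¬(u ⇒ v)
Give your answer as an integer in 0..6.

6

¬v = ¬1 = 5
u · w = 5 · 3 = 3
¬v ⇔ (u · w) = 5 ⇔ 3 = 4
u ⇒ v = 5 ⇒ 1 = 2
¬(u ⇒ v) = ¬2 = 4
(¬v ⇔ (u · w)) ⇔ ¬(u ⇒ v) = 4 ⇔ 4 = 6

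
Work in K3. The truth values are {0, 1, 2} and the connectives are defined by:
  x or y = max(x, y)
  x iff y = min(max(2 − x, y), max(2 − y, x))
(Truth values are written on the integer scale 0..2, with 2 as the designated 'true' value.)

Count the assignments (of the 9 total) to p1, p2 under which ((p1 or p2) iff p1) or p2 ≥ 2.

p1 = 0, p2 = 0 ↦ 2  ≥
p1 = 0, p2 = 1 ↦ 1  <
p1 = 0, p2 = 2 ↦ 2  ≥
p1 = 1, p2 = 0 ↦ 1  <
p1 = 1, p2 = 1 ↦ 1  <
p1 = 1, p2 = 2 ↦ 2  ≥
p1 = 2, p2 = 0 ↦ 2  ≥
p1 = 2, p2 = 1 ↦ 2  ≥
p1 = 2, p2 = 2 ↦ 2  ≥
So 6 of the 9 assignments meet the threshold.

6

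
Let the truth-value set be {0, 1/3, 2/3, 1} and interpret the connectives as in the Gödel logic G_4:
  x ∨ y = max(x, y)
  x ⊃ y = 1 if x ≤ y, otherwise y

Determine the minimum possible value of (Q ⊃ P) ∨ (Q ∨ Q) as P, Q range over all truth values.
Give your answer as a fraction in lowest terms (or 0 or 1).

Take P = 0, Q = 1/3:
Q ⊃ P = 1/3 ⊃ 0 = 0
Q ∨ Q = 1/3 ∨ 1/3 = 1/3
(Q ⊃ P) ∨ (Q ∨ Q) = 0 ∨ 1/3 = 1/3
No assignment yields a value below 1/3, so this is the minimum.

1/3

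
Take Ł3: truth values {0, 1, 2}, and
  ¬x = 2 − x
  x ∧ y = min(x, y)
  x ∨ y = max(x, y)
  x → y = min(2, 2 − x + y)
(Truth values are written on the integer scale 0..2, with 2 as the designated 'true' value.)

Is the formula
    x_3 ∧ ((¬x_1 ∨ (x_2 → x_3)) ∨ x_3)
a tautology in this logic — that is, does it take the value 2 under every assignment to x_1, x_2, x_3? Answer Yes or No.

Counterexample: take x_1 = 0, x_2 = 0, x_3 = 0.
¬x_1 = ¬0 = 2
x_2 → x_3 = 0 → 0 = 2
¬x_1 ∨ (x_2 → x_3) = 2 ∨ 2 = 2
(¬x_1 ∨ (x_2 → x_3)) ∨ x_3 = 2 ∨ 0 = 2
x_3 ∧ ((¬x_1 ∨ (x_2 → x_3)) ∨ x_3) = 0 ∧ 2 = 0
This gives 0 ≠ 2.

No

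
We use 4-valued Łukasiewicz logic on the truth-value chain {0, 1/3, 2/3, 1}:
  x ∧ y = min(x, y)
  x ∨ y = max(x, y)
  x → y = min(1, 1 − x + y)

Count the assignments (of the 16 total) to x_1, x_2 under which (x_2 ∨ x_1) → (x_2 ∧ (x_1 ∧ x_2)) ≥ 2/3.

10

x_1 = 0, x_2 = 0 ↦ 1  ≥
x_1 = 0, x_2 = 1/3 ↦ 2/3  ≥
x_1 = 0, x_2 = 2/3 ↦ 1/3  <
x_1 = 0, x_2 = 1 ↦ 0  <
x_1 = 1/3, x_2 = 0 ↦ 2/3  ≥
x_1 = 1/3, x_2 = 1/3 ↦ 1  ≥
x_1 = 1/3, x_2 = 2/3 ↦ 2/3  ≥
x_1 = 1/3, x_2 = 1 ↦ 1/3  <
x_1 = 2/3, x_2 = 0 ↦ 1/3  <
x_1 = 2/3, x_2 = 1/3 ↦ 2/3  ≥
x_1 = 2/3, x_2 = 2/3 ↦ 1  ≥
x_1 = 2/3, x_2 = 1 ↦ 2/3  ≥
x_1 = 1, x_2 = 0 ↦ 0  <
x_1 = 1, x_2 = 1/3 ↦ 1/3  <
x_1 = 1, x_2 = 2/3 ↦ 2/3  ≥
x_1 = 1, x_2 = 1 ↦ 1  ≥
So 10 of the 16 assignments meet the threshold.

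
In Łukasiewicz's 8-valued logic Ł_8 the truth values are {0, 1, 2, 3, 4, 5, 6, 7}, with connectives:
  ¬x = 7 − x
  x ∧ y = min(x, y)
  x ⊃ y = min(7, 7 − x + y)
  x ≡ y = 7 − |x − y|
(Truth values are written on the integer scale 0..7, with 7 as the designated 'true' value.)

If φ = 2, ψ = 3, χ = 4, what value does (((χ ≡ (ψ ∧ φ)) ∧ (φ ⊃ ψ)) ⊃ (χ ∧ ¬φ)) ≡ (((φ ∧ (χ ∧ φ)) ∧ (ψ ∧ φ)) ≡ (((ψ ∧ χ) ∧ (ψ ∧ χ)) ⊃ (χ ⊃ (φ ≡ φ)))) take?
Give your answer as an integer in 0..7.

3

ψ ∧ φ = 3 ∧ 2 = 2
χ ≡ (ψ ∧ φ) = 4 ≡ 2 = 5
φ ⊃ ψ = 2 ⊃ 3 = 7
(χ ≡ (ψ ∧ φ)) ∧ (φ ⊃ ψ) = 5 ∧ 7 = 5
¬φ = ¬2 = 5
χ ∧ ¬φ = 4 ∧ 5 = 4
((χ ≡ (ψ ∧ φ)) ∧ (φ ⊃ ψ)) ⊃ (χ ∧ ¬φ) = 5 ⊃ 4 = 6
χ ∧ φ = 4 ∧ 2 = 2
φ ∧ (χ ∧ φ) = 2 ∧ 2 = 2
ψ ∧ φ = 3 ∧ 2 = 2
(φ ∧ (χ ∧ φ)) ∧ (ψ ∧ φ) = 2 ∧ 2 = 2
ψ ∧ χ = 3 ∧ 4 = 3
ψ ∧ χ = 3 ∧ 4 = 3
(ψ ∧ χ) ∧ (ψ ∧ χ) = 3 ∧ 3 = 3
φ ≡ φ = 2 ≡ 2 = 7
χ ⊃ (φ ≡ φ) = 4 ⊃ 7 = 7
((ψ ∧ χ) ∧ (ψ ∧ χ)) ⊃ (χ ⊃ (φ ≡ φ)) = 3 ⊃ 7 = 7
((φ ∧ (χ ∧ φ)) ∧ (ψ ∧ φ)) ≡ (((ψ ∧ χ) ∧ (ψ ∧ χ)) ⊃ (χ ⊃ (φ ≡ φ))) = 2 ≡ 7 = 2
(((χ ≡ (ψ ∧ φ)) ∧ (φ ⊃ ψ)) ⊃ (χ ∧ ¬φ)) ≡ (((φ ∧ (χ ∧ φ)) ∧ (ψ ∧ φ)) ≡ (((ψ ∧ χ) ∧ (ψ ∧ χ)) ⊃ (χ ⊃ (φ ≡ φ)))) = 6 ≡ 2 = 3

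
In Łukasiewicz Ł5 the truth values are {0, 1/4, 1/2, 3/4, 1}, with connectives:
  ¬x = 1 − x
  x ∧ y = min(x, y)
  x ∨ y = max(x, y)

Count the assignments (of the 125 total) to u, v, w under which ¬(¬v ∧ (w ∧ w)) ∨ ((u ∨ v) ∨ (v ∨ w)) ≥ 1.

value 1: 77 assignments (counts)
value 3/4: 39 assignments
value 1/2: 9 assignments
So 77 of the 125 assignments meet the threshold.

77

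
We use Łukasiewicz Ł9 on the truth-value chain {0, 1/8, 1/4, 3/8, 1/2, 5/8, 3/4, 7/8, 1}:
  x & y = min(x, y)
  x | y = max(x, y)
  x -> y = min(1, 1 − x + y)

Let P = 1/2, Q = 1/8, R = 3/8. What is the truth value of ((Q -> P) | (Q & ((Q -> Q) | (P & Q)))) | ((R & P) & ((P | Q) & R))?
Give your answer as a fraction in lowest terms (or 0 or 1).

Q -> P = 1/8 -> 1/2 = 1
Q -> Q = 1/8 -> 1/8 = 1
P & Q = 1/2 & 1/8 = 1/8
(Q -> Q) | (P & Q) = 1 | 1/8 = 1
Q & ((Q -> Q) | (P & Q)) = 1/8 & 1 = 1/8
(Q -> P) | (Q & ((Q -> Q) | (P & Q))) = 1 | 1/8 = 1
R & P = 3/8 & 1/2 = 3/8
P | Q = 1/2 | 1/8 = 1/2
(P | Q) & R = 1/2 & 3/8 = 3/8
(R & P) & ((P | Q) & R) = 3/8 & 3/8 = 3/8
((Q -> P) | (Q & ((Q -> Q) | (P & Q)))) | ((R & P) & ((P | Q) & R)) = 1 | 3/8 = 1

1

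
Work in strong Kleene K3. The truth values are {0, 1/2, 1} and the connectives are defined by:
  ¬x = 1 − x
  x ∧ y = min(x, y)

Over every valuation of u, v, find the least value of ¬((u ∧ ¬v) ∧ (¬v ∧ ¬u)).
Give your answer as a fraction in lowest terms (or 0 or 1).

Take u = 1/2, v = 0:
¬v = ¬0 = 1
u ∧ ¬v = 1/2 ∧ 1 = 1/2
¬v = ¬0 = 1
¬u = ¬1/2 = 1/2
¬v ∧ ¬u = 1 ∧ 1/2 = 1/2
(u ∧ ¬v) ∧ (¬v ∧ ¬u) = 1/2 ∧ 1/2 = 1/2
¬((u ∧ ¬v) ∧ (¬v ∧ ¬u)) = ¬1/2 = 1/2
No assignment yields a value below 1/2, so this is the minimum.

1/2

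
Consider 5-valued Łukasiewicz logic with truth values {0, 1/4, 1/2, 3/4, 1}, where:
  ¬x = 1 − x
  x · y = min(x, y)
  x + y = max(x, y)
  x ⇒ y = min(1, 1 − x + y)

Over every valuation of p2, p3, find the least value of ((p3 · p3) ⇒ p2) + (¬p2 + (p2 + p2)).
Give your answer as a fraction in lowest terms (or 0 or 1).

Take p2 = 1/2, p3 = 1:
p3 · p3 = 1 · 1 = 1
(p3 · p3) ⇒ p2 = 1 ⇒ 1/2 = 1/2
¬p2 = ¬1/2 = 1/2
p2 + p2 = 1/2 + 1/2 = 1/2
¬p2 + (p2 + p2) = 1/2 + 1/2 = 1/2
((p3 · p3) ⇒ p2) + (¬p2 + (p2 + p2)) = 1/2 + 1/2 = 1/2
No assignment yields a value below 1/2, so this is the minimum.

1/2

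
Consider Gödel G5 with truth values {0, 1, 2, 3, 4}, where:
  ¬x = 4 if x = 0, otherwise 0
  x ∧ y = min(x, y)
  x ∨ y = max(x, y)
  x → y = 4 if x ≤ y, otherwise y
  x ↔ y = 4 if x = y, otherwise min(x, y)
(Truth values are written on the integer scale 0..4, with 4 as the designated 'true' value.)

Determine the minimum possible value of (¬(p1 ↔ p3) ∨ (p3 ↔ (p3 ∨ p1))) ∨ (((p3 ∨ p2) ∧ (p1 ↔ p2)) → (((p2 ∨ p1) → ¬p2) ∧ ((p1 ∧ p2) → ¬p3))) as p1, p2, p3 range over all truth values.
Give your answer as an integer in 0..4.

Take p1 = 2, p2 = 1, p3 = 1:
p1 ↔ p3 = 2 ↔ 1 = 1
¬(p1 ↔ p3) = ¬1 = 0
p3 ∨ p1 = 1 ∨ 2 = 2
p3 ↔ (p3 ∨ p1) = 1 ↔ 2 = 1
¬(p1 ↔ p3) ∨ (p3 ↔ (p3 ∨ p1)) = 0 ∨ 1 = 1
p3 ∨ p2 = 1 ∨ 1 = 1
p1 ↔ p2 = 2 ↔ 1 = 1
(p3 ∨ p2) ∧ (p1 ↔ p2) = 1 ∧ 1 = 1
p2 ∨ p1 = 1 ∨ 2 = 2
¬p2 = ¬1 = 0
(p2 ∨ p1) → ¬p2 = 2 → 0 = 0
p1 ∧ p2 = 2 ∧ 1 = 1
¬p3 = ¬1 = 0
(p1 ∧ p2) → ¬p3 = 1 → 0 = 0
((p2 ∨ p1) → ¬p2) ∧ ((p1 ∧ p2) → ¬p3) = 0 ∧ 0 = 0
((p3 ∨ p2) ∧ (p1 ↔ p2)) → (((p2 ∨ p1) → ¬p2) ∧ ((p1 ∧ p2) → ¬p3)) = 1 → 0 = 0
(¬(p1 ↔ p3) ∨ (p3 ↔ (p3 ∨ p1))) ∨ (((p3 ∨ p2) ∧ (p1 ↔ p2)) → (((p2 ∨ p1) → ¬p2) ∧ ((p1 ∧ p2) → ¬p3))) = 1 ∨ 0 = 1
No assignment yields a value below 1, so this is the minimum.

1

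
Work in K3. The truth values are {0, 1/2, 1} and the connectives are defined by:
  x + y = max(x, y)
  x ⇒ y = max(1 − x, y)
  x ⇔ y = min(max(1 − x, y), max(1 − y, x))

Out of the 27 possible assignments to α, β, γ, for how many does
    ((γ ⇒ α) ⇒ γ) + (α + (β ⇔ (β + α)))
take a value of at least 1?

value 1: 21 assignments (counts)
value 1/2: 6 assignments
So 21 of the 27 assignments meet the threshold.

21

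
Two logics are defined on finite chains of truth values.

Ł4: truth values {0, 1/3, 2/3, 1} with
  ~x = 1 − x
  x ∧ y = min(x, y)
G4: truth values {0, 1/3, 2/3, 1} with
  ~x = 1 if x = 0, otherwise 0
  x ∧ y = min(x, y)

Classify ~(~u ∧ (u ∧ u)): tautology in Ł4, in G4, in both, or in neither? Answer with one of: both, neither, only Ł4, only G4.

In Ł4: at u = 1/3 the value is 2/3 — not a tautology.
In G4: every assignment gives 1 — tautology.

only G4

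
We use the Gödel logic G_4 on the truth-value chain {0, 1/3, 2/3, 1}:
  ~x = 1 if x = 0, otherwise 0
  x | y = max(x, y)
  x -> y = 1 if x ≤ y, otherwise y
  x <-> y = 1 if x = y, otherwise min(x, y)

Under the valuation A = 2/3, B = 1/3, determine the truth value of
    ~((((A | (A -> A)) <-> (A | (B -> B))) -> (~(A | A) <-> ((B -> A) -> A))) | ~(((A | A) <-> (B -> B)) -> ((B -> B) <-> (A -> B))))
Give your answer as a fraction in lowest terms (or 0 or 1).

A -> A = 2/3 -> 2/3 = 1
A | (A -> A) = 2/3 | 1 = 1
B -> B = 1/3 -> 1/3 = 1
A | (B -> B) = 2/3 | 1 = 1
(A | (A -> A)) <-> (A | (B -> B)) = 1 <-> 1 = 1
A | A = 2/3 | 2/3 = 2/3
~(A | A) = ~2/3 = 0
B -> A = 1/3 -> 2/3 = 1
(B -> A) -> A = 1 -> 2/3 = 2/3
~(A | A) <-> ((B -> A) -> A) = 0 <-> 2/3 = 0
((A | (A -> A)) <-> (A | (B -> B))) -> (~(A | A) <-> ((B -> A) -> A)) = 1 -> 0 = 0
A | A = 2/3 | 2/3 = 2/3
B -> B = 1/3 -> 1/3 = 1
(A | A) <-> (B -> B) = 2/3 <-> 1 = 2/3
B -> B = 1/3 -> 1/3 = 1
A -> B = 2/3 -> 1/3 = 1/3
(B -> B) <-> (A -> B) = 1 <-> 1/3 = 1/3
((A | A) <-> (B -> B)) -> ((B -> B) <-> (A -> B)) = 2/3 -> 1/3 = 1/3
~(((A | A) <-> (B -> B)) -> ((B -> B) <-> (A -> B))) = ~1/3 = 0
(((A | (A -> A)) <-> (A | (B -> B))) -> (~(A | A) <-> ((B -> A) -> A))) | ~(((A | A) <-> (B -> B)) -> ((B -> B) <-> (A -> B))) = 0 | 0 = 0
~((((A | (A -> A)) <-> (A | (B -> B))) -> (~(A | A) <-> ((B -> A) -> A))) | ~(((A | A) <-> (B -> B)) -> ((B -> B) <-> (A -> B)))) = ~0 = 1

1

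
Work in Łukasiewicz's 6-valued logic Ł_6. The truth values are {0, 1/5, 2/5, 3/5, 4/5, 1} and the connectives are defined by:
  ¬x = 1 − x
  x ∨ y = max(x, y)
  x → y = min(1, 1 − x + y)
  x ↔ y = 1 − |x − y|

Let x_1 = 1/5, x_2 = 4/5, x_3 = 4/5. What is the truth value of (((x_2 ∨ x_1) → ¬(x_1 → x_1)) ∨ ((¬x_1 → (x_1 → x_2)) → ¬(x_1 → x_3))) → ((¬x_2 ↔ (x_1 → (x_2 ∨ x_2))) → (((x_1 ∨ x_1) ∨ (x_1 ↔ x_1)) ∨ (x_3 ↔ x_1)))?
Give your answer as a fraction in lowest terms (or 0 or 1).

x_2 ∨ x_1 = 4/5 ∨ 1/5 = 4/5
x_1 → x_1 = 1/5 → 1/5 = 1
¬(x_1 → x_1) = ¬1 = 0
(x_2 ∨ x_1) → ¬(x_1 → x_1) = 4/5 → 0 = 1/5
¬x_1 = ¬1/5 = 4/5
x_1 → x_2 = 1/5 → 4/5 = 1
¬x_1 → (x_1 → x_2) = 4/5 → 1 = 1
x_1 → x_3 = 1/5 → 4/5 = 1
¬(x_1 → x_3) = ¬1 = 0
(¬x_1 → (x_1 → x_2)) → ¬(x_1 → x_3) = 1 → 0 = 0
((x_2 ∨ x_1) → ¬(x_1 → x_1)) ∨ ((¬x_1 → (x_1 → x_2)) → ¬(x_1 → x_3)) = 1/5 ∨ 0 = 1/5
¬x_2 = ¬4/5 = 1/5
x_2 ∨ x_2 = 4/5 ∨ 4/5 = 4/5
x_1 → (x_2 ∨ x_2) = 1/5 → 4/5 = 1
¬x_2 ↔ (x_1 → (x_2 ∨ x_2)) = 1/5 ↔ 1 = 1/5
x_1 ∨ x_1 = 1/5 ∨ 1/5 = 1/5
x_1 ↔ x_1 = 1/5 ↔ 1/5 = 1
(x_1 ∨ x_1) ∨ (x_1 ↔ x_1) = 1/5 ∨ 1 = 1
x_3 ↔ x_1 = 4/5 ↔ 1/5 = 2/5
((x_1 ∨ x_1) ∨ (x_1 ↔ x_1)) ∨ (x_3 ↔ x_1) = 1 ∨ 2/5 = 1
(¬x_2 ↔ (x_1 → (x_2 ∨ x_2))) → (((x_1 ∨ x_1) ∨ (x_1 ↔ x_1)) ∨ (x_3 ↔ x_1)) = 1/5 → 1 = 1
(((x_2 ∨ x_1) → ¬(x_1 → x_1)) ∨ ((¬x_1 → (x_1 → x_2)) → ¬(x_1 → x_3))) → ((¬x_2 ↔ (x_1 → (x_2 ∨ x_2))) → (((x_1 ∨ x_1) ∨ (x_1 ↔ x_1)) ∨ (x_3 ↔ x_1))) = 1/5 → 1 = 1

1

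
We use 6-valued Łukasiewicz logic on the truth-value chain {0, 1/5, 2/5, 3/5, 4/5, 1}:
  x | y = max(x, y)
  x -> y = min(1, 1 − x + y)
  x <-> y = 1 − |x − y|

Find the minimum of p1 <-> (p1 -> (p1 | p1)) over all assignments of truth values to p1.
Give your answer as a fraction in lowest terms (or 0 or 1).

Take p1 = 0:
p1 | p1 = 0 | 0 = 0
p1 -> (p1 | p1) = 0 -> 0 = 1
p1 <-> (p1 -> (p1 | p1)) = 0 <-> 1 = 0
No assignment yields a value below 0, so this is the minimum.

0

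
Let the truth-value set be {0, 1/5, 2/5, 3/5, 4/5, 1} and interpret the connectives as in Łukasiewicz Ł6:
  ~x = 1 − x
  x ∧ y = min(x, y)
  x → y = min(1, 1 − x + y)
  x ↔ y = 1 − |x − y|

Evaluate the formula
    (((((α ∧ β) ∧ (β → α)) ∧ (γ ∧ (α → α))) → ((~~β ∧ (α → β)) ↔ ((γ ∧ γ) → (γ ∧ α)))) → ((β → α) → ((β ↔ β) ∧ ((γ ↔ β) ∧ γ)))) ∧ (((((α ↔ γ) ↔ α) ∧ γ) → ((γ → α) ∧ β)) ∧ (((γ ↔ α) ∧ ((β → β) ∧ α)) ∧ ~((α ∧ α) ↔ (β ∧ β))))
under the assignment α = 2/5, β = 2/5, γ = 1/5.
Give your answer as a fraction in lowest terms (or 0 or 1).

0

α ∧ β = 2/5 ∧ 2/5 = 2/5
β → α = 2/5 → 2/5 = 1
(α ∧ β) ∧ (β → α) = 2/5 ∧ 1 = 2/5
α → α = 2/5 → 2/5 = 1
γ ∧ (α → α) = 1/5 ∧ 1 = 1/5
((α ∧ β) ∧ (β → α)) ∧ (γ ∧ (α → α)) = 2/5 ∧ 1/5 = 1/5
~β = ~2/5 = 3/5
~~β = ~3/5 = 2/5
α → β = 2/5 → 2/5 = 1
~~β ∧ (α → β) = 2/5 ∧ 1 = 2/5
γ ∧ γ = 1/5 ∧ 1/5 = 1/5
γ ∧ α = 1/5 ∧ 2/5 = 1/5
(γ ∧ γ) → (γ ∧ α) = 1/5 → 1/5 = 1
(~~β ∧ (α → β)) ↔ ((γ ∧ γ) → (γ ∧ α)) = 2/5 ↔ 1 = 2/5
(((α ∧ β) ∧ (β → α)) ∧ (γ ∧ (α → α))) → ((~~β ∧ (α → β)) ↔ ((γ ∧ γ) → (γ ∧ α))) = 1/5 → 2/5 = 1
β → α = 2/5 → 2/5 = 1
β ↔ β = 2/5 ↔ 2/5 = 1
γ ↔ β = 1/5 ↔ 2/5 = 4/5
(γ ↔ β) ∧ γ = 4/5 ∧ 1/5 = 1/5
(β ↔ β) ∧ ((γ ↔ β) ∧ γ) = 1 ∧ 1/5 = 1/5
(β → α) → ((β ↔ β) ∧ ((γ ↔ β) ∧ γ)) = 1 → 1/5 = 1/5
((((α ∧ β) ∧ (β → α)) ∧ (γ ∧ (α → α))) → ((~~β ∧ (α → β)) ↔ ((γ ∧ γ) → (γ ∧ α)))) → ((β → α) → ((β ↔ β) ∧ ((γ ↔ β) ∧ γ))) = 1 → 1/5 = 1/5
α ↔ γ = 2/5 ↔ 1/5 = 4/5
(α ↔ γ) ↔ α = 4/5 ↔ 2/5 = 3/5
((α ↔ γ) ↔ α) ∧ γ = 3/5 ∧ 1/5 = 1/5
γ → α = 1/5 → 2/5 = 1
(γ → α) ∧ β = 1 ∧ 2/5 = 2/5
(((α ↔ γ) ↔ α) ∧ γ) → ((γ → α) ∧ β) = 1/5 → 2/5 = 1
γ ↔ α = 1/5 ↔ 2/5 = 4/5
β → β = 2/5 → 2/5 = 1
(β → β) ∧ α = 1 ∧ 2/5 = 2/5
(γ ↔ α) ∧ ((β → β) ∧ α) = 4/5 ∧ 2/5 = 2/5
α ∧ α = 2/5 ∧ 2/5 = 2/5
β ∧ β = 2/5 ∧ 2/5 = 2/5
(α ∧ α) ↔ (β ∧ β) = 2/5 ↔ 2/5 = 1
~((α ∧ α) ↔ (β ∧ β)) = ~1 = 0
((γ ↔ α) ∧ ((β → β) ∧ α)) ∧ ~((α ∧ α) ↔ (β ∧ β)) = 2/5 ∧ 0 = 0
((((α ↔ γ) ↔ α) ∧ γ) → ((γ → α) ∧ β)) ∧ (((γ ↔ α) ∧ ((β → β) ∧ α)) ∧ ~((α ∧ α) ↔ (β ∧ β))) = 1 ∧ 0 = 0
(((((α ∧ β) ∧ (β → α)) ∧ (γ ∧ (α → α))) → ((~~β ∧ (α → β)) ↔ ((γ ∧ γ) → (γ ∧ α)))) → ((β → α) → ((β ↔ β) ∧ ((γ ↔ β) ∧ γ)))) ∧ (((((α ↔ γ) ↔ α) ∧ γ) → ((γ → α) ∧ β)) ∧ (((γ ↔ α) ∧ ((β → β) ∧ α)) ∧ ~((α ∧ α) ↔ (β ∧ β)))) = 1/5 ∧ 0 = 0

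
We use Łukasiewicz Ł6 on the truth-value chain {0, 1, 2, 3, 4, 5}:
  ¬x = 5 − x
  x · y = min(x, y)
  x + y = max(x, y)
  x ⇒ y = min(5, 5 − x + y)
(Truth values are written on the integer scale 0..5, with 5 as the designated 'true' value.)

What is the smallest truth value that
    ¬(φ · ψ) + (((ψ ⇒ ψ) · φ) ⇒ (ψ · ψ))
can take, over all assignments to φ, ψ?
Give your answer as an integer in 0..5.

Take φ = 4, ψ = 2:
φ · ψ = 4 · 2 = 2
¬(φ · ψ) = ¬2 = 3
ψ ⇒ ψ = 2 ⇒ 2 = 5
(ψ ⇒ ψ) · φ = 5 · 4 = 4
ψ · ψ = 2 · 2 = 2
((ψ ⇒ ψ) · φ) ⇒ (ψ · ψ) = 4 ⇒ 2 = 3
¬(φ · ψ) + (((ψ ⇒ ψ) · φ) ⇒ (ψ · ψ)) = 3 + 3 = 3
No assignment yields a value below 3, so this is the minimum.

3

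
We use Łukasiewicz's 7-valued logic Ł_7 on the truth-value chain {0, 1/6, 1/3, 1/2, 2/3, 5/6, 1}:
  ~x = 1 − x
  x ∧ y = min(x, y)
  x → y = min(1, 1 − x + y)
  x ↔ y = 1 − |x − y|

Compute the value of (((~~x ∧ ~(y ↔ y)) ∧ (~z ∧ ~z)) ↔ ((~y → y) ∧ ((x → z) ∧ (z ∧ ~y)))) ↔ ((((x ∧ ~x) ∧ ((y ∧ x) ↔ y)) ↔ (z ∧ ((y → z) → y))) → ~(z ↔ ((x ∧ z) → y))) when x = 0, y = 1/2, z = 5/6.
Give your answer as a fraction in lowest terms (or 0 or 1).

5/6

~x = ~0 = 1
~~x = ~1 = 0
y ↔ y = 1/2 ↔ 1/2 = 1
~(y ↔ y) = ~1 = 0
~~x ∧ ~(y ↔ y) = 0 ∧ 0 = 0
~z = ~5/6 = 1/6
~z = ~5/6 = 1/6
~z ∧ ~z = 1/6 ∧ 1/6 = 1/6
(~~x ∧ ~(y ↔ y)) ∧ (~z ∧ ~z) = 0 ∧ 1/6 = 0
~y = ~1/2 = 1/2
~y → y = 1/2 → 1/2 = 1
x → z = 0 → 5/6 = 1
~y = ~1/2 = 1/2
z ∧ ~y = 5/6 ∧ 1/2 = 1/2
(x → z) ∧ (z ∧ ~y) = 1 ∧ 1/2 = 1/2
(~y → y) ∧ ((x → z) ∧ (z ∧ ~y)) = 1 ∧ 1/2 = 1/2
((~~x ∧ ~(y ↔ y)) ∧ (~z ∧ ~z)) ↔ ((~y → y) ∧ ((x → z) ∧ (z ∧ ~y))) = 0 ↔ 1/2 = 1/2
~x = ~0 = 1
x ∧ ~x = 0 ∧ 1 = 0
y ∧ x = 1/2 ∧ 0 = 0
(y ∧ x) ↔ y = 0 ↔ 1/2 = 1/2
(x ∧ ~x) ∧ ((y ∧ x) ↔ y) = 0 ∧ 1/2 = 0
y → z = 1/2 → 5/6 = 1
(y → z) → y = 1 → 1/2 = 1/2
z ∧ ((y → z) → y) = 5/6 ∧ 1/2 = 1/2
((x ∧ ~x) ∧ ((y ∧ x) ↔ y)) ↔ (z ∧ ((y → z) → y)) = 0 ↔ 1/2 = 1/2
x ∧ z = 0 ∧ 5/6 = 0
(x ∧ z) → y = 0 → 1/2 = 1
z ↔ ((x ∧ z) → y) = 5/6 ↔ 1 = 5/6
~(z ↔ ((x ∧ z) → y)) = ~5/6 = 1/6
(((x ∧ ~x) ∧ ((y ∧ x) ↔ y)) ↔ (z ∧ ((y → z) → y))) → ~(z ↔ ((x ∧ z) → y)) = 1/2 → 1/6 = 2/3
(((~~x ∧ ~(y ↔ y)) ∧ (~z ∧ ~z)) ↔ ((~y → y) ∧ ((x → z) ∧ (z ∧ ~y)))) ↔ ((((x ∧ ~x) ∧ ((y ∧ x) ↔ y)) ↔ (z ∧ ((y → z) → y))) → ~(z ↔ ((x ∧ z) → y))) = 1/2 ↔ 2/3 = 5/6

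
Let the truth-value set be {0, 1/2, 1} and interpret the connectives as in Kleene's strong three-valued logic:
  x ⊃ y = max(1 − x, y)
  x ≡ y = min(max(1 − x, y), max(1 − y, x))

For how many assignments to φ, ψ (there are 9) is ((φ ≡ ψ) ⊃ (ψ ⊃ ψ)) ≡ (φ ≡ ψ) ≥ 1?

φ = 0, ψ = 0 ↦ 1  ≥
φ = 0, ψ = 1/2 ↦ 1/2  <
φ = 0, ψ = 1 ↦ 0  <
φ = 1/2, ψ = 0 ↦ 1/2  <
φ = 1/2, ψ = 1/2 ↦ 1/2  <
φ = 1/2, ψ = 1 ↦ 1/2  <
φ = 1, ψ = 0 ↦ 0  <
φ = 1, ψ = 1/2 ↦ 1/2  <
φ = 1, ψ = 1 ↦ 1  ≥
So 2 of the 9 assignments meet the threshold.

2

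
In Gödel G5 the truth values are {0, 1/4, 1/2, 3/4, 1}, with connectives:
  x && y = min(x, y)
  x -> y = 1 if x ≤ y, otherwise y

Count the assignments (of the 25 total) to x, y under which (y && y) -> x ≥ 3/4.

16

value 1: 15 assignments (counts)
value 3/4: 1 assignment (counts)
value 1/2: 2 assignments
value 1/4: 3 assignments
value 0: 4 assignments
So 16 of the 25 assignments meet the threshold.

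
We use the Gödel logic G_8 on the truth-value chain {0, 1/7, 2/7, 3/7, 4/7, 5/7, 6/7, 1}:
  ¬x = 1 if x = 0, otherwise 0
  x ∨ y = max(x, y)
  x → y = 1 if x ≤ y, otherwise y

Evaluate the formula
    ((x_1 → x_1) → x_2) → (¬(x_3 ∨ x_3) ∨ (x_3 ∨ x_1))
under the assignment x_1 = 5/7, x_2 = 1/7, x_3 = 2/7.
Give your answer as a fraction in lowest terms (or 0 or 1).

x_1 → x_1 = 5/7 → 5/7 = 1
(x_1 → x_1) → x_2 = 1 → 1/7 = 1/7
x_3 ∨ x_3 = 2/7 ∨ 2/7 = 2/7
¬(x_3 ∨ x_3) = ¬2/7 = 0
x_3 ∨ x_1 = 2/7 ∨ 5/7 = 5/7
¬(x_3 ∨ x_3) ∨ (x_3 ∨ x_1) = 0 ∨ 5/7 = 5/7
((x_1 → x_1) → x_2) → (¬(x_3 ∨ x_3) ∨ (x_3 ∨ x_1)) = 1/7 → 5/7 = 1

1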